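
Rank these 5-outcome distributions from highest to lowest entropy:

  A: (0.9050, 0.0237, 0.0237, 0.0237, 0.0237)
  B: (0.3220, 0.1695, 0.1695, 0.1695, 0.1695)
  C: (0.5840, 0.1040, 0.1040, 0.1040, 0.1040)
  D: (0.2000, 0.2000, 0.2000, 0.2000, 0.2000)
D > B > C > A

Key insight: Entropy is maximized by uniform distributions and minimized by concentrated distributions.

Entropies:
  H(A) = 0.6429 bits
  H(B) = 2.2625 bits
  H(C) = 1.8115 bits
  H(D) = 2.3219 bits

Ranking: D > B > C > A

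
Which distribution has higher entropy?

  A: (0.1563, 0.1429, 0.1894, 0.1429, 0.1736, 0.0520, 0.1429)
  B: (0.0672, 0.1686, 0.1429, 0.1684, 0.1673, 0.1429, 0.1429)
B

Both distributions are close to uniform, making this a harder comparison.

H(A) = 2.7368 bits
H(B) = 2.7622 bits

The distribution closer to uniform has higher entropy.
Answer: B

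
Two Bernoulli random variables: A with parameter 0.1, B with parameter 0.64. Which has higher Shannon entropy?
B

For binary distributions, entropy is maximized at p=0.5 and decreases as p moves toward 0 or 1.

H(A) = H(0.1) = 0.4690 bits
H(B) = H(0.64) = 0.9427 bits

Distribution B (p=0.64) is closer to uniform (p=0.5), so it has higher entropy.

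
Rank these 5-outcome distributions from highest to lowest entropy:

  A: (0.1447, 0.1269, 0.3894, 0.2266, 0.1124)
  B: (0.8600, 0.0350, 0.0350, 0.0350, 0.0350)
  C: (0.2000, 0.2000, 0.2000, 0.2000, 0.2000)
C > A > B

Key insight: Entropy is maximized by uniform distributions and minimized by concentrated distributions.

- Uniform distributions have maximum entropy log₂(5) = 2.3219 bits
- The more "peaked" or concentrated a distribution, the lower its entropy

Entropies:
  H(A) = 2.1511 bits
  H(B) = 0.8642 bits
  H(C) = 2.3219 bits

Ranking: C > A > B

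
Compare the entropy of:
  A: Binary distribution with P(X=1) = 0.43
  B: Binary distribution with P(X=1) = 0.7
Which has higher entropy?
A

For binary distributions, entropy is maximized at p=0.5 and decreases as p moves toward 0 or 1.

H(A) = H(0.43) = 0.9858 bits
H(B) = H(0.7) = 0.8813 bits

Distribution A (p=0.43) is closer to uniform (p=0.5), so it has higher entropy.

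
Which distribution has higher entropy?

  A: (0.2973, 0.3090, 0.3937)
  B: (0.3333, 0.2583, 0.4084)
A

Both distributions are close to uniform, making this a harder comparison.

H(A) = 1.5733 bits
H(B) = 1.5604 bits

The distribution closer to uniform has higher entropy.
Answer: A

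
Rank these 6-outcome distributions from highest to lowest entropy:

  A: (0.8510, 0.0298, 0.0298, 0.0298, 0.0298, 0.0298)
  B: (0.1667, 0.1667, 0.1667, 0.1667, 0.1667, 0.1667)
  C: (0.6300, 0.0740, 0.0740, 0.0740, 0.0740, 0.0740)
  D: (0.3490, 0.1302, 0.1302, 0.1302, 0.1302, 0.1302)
B > D > C > A

Key insight: Entropy is maximized by uniform distributions and minimized by concentrated distributions.

Entropies:
  H(A) = 0.9533 bits
  H(B) = 2.5850 bits
  H(C) = 1.8098 bits
  H(D) = 2.4447 bits

Ranking: B > D > C > A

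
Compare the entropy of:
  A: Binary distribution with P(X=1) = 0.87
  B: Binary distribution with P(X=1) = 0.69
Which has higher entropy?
B

For binary distributions, entropy is maximized at p=0.5 and decreases as p moves toward 0 or 1.

H(A) = H(0.87) = 0.5574 bits
H(B) = H(0.69) = 0.8932 bits

Distribution B (p=0.69) is closer to uniform (p=0.5), so it has higher entropy.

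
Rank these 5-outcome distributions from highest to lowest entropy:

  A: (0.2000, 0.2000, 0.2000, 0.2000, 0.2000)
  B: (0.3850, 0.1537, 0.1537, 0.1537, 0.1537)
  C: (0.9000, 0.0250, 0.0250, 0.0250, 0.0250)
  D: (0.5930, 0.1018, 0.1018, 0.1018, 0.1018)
A > B > D > C

Key insight: Entropy is maximized by uniform distributions and minimized by concentrated distributions.

Entropies:
  H(A) = 2.3219 bits
  H(B) = 2.1915 bits
  H(C) = 0.6690 bits
  H(D) = 1.7889 bits

Ranking: A > B > D > C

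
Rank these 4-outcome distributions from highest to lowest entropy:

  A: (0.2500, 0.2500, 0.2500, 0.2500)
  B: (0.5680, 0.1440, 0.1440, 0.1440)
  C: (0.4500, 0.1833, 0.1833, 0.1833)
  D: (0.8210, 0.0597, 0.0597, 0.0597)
A > C > B > D

Key insight: Entropy is maximized by uniform distributions and minimized by concentrated distributions.

Entropies:
  H(A) = 2.0000 bits
  H(B) = 1.6713 bits
  H(C) = 1.8645 bits
  H(D) = 0.9616 bits

Ranking: A > C > B > D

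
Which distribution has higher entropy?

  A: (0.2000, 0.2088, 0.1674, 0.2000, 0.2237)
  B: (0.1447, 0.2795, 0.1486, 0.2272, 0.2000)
A

Both distributions are close to uniform, making this a harder comparison.

H(A) = 2.3156 bits
H(B) = 2.2764 bits

The distribution closer to uniform has higher entropy.
Answer: A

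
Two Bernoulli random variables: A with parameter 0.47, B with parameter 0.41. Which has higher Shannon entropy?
A

For binary distributions, entropy is maximized at p=0.5 and decreases as p moves toward 0 or 1.

H(A) = H(0.47) = 0.9974 bits
H(B) = H(0.41) = 0.9765 bits

Distribution A (p=0.47) is closer to uniform (p=0.5), so it has higher entropy.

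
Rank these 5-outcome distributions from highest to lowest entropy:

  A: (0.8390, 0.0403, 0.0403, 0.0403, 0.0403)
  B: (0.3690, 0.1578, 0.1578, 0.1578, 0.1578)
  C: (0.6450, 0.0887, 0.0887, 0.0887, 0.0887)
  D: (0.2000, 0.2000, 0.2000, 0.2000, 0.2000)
D > B > C > A

Key insight: Entropy is maximized by uniform distributions and minimized by concentrated distributions.

Entropies:
  H(A) = 0.9587 bits
  H(B) = 2.2119 bits
  H(C) = 1.6485 bits
  H(D) = 2.3219 bits

Ranking: D > B > C > A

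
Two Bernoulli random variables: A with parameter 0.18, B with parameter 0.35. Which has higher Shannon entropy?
B

For binary distributions, entropy is maximized at p=0.5 and decreases as p moves toward 0 or 1.

H(A) = H(0.18) = 0.6801 bits
H(B) = H(0.35) = 0.9341 bits

Distribution B (p=0.35) is closer to uniform (p=0.5), so it has higher entropy.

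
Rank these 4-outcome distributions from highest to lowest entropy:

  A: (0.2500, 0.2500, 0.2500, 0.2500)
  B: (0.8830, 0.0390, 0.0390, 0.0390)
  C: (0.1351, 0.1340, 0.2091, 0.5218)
A > C > B

Key insight: Entropy is maximized by uniform distributions and minimized by concentrated distributions.

- Uniform distributions have maximum entropy log₂(4) = 2.0000 bits
- The more "peaked" or concentrated a distribution, the lower its entropy

Entropies:
  H(A) = 2.0000 bits
  H(B) = 0.7061 bits
  H(C) = 1.7405 bits

Ranking: A > C > B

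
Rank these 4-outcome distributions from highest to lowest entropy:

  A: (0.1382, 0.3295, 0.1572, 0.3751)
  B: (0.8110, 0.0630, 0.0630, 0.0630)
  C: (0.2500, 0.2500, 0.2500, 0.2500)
C > A > B

Key insight: Entropy is maximized by uniform distributions and minimized by concentrated distributions.

- Uniform distributions have maximum entropy log₂(4) = 2.0000 bits
- The more "peaked" or concentrated a distribution, the lower its entropy

Entropies:
  H(A) = 1.8725 bits
  H(B) = 0.9989 bits
  H(C) = 2.0000 bits

Ranking: C > A > B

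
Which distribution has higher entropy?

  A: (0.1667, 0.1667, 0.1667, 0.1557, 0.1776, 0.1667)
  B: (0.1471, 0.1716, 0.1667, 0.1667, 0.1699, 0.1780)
A

Both distributions are close to uniform, making this a harder comparison.

H(A) = 2.5839 bits
H(B) = 2.5825 bits

The distribution closer to uniform has higher entropy.
Answer: A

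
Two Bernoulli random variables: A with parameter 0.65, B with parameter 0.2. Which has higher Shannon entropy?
A

For binary distributions, entropy is maximized at p=0.5 and decreases as p moves toward 0 or 1.

H(A) = H(0.65) = 0.9341 bits
H(B) = H(0.2) = 0.7219 bits

Distribution A (p=0.65) is closer to uniform (p=0.5), so it has higher entropy.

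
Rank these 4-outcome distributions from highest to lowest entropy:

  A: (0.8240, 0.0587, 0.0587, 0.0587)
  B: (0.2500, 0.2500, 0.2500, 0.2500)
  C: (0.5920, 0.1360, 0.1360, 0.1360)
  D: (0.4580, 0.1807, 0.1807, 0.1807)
B > D > C > A

Key insight: Entropy is maximized by uniform distributions and minimized by concentrated distributions.

Entropies:
  H(A) = 0.9502 bits
  H(B) = 2.0000 bits
  H(C) = 1.6221 bits
  H(D) = 1.8540 bits

Ranking: B > D > C > A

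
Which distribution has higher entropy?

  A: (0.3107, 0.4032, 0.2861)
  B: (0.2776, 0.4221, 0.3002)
A

Both distributions are close to uniform, making this a harder comparison.

H(A) = 1.5689 bits
H(B) = 1.5597 bits

The distribution closer to uniform has higher entropy.
Answer: A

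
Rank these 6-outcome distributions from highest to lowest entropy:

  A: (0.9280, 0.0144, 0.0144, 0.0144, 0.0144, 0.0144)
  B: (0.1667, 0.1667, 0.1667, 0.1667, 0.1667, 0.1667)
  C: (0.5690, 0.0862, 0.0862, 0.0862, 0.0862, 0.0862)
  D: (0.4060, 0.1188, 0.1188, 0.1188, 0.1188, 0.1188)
B > D > C > A

Key insight: Entropy is maximized by uniform distributions and minimized by concentrated distributions.

Entropies:
  H(A) = 0.5405 bits
  H(B) = 2.5850 bits
  H(C) = 1.9870 bits
  H(D) = 2.3536 bits

Ranking: B > D > C > A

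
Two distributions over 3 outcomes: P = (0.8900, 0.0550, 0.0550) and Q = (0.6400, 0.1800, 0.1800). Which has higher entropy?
Q

P is highly concentrated on one outcome (89%), making it nearly deterministic. Q spreads its mass more evenly (max 64%). The more spread-out distribution has higher entropy: H(P) ≈ 0.610 bits, H(Q) ≈ 1.303 bits.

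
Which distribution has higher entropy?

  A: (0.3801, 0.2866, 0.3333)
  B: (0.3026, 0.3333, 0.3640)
B

Both distributions are close to uniform, making this a harder comparison.

H(A) = 1.5755 bits
H(B) = 1.5809 bits

The distribution closer to uniform has higher entropy.
Answer: B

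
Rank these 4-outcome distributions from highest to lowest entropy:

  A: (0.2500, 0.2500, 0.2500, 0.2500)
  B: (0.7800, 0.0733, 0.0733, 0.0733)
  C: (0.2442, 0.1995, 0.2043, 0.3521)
A > C > B

Key insight: Entropy is maximized by uniform distributions and minimized by concentrated distributions.

- Uniform distributions have maximum entropy log₂(4) = 2.0000 bits
- The more "peaked" or concentrated a distribution, the lower its entropy

Entropies:
  H(A) = 2.0000 bits
  H(B) = 1.1089 bits
  H(C) = 1.9589 bits

Ranking: A > C > B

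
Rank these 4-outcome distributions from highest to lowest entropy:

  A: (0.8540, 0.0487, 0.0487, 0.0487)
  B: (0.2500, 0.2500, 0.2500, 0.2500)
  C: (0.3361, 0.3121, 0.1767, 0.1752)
B > C > A

Key insight: Entropy is maximized by uniform distributions and minimized by concentrated distributions.

- Uniform distributions have maximum entropy log₂(4) = 2.0000 bits
- The more "peaked" or concentrated a distribution, the lower its entropy

Entropies:
  H(A) = 0.8311 bits
  H(B) = 2.0000 bits
  H(C) = 1.9351 bits

Ranking: B > C > A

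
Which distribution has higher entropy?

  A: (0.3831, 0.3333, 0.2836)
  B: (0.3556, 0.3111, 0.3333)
B

Both distributions are close to uniform, making this a harder comparison.

H(A) = 1.5742 bits
H(B) = 1.5828 bits

The distribution closer to uniform has higher entropy.
Answer: B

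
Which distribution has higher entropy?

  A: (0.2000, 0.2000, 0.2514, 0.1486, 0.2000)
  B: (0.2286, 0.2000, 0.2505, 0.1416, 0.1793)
A

Both distributions are close to uniform, making this a harder comparison.

H(A) = 2.3027 bits
H(B) = 2.2953 bits

The distribution closer to uniform has higher entropy.
Answer: A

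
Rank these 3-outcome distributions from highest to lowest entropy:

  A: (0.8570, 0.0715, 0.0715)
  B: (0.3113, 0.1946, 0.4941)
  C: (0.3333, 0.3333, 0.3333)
C > B > A

Key insight: Entropy is maximized by uniform distributions and minimized by concentrated distributions.

- Uniform distributions have maximum entropy log₂(3) = 1.5850 bits
- The more "peaked" or concentrated a distribution, the lower its entropy

Entropies:
  H(A) = 0.7350 bits
  H(B) = 1.4862 bits
  H(C) = 1.5850 bits

Ranking: C > B > A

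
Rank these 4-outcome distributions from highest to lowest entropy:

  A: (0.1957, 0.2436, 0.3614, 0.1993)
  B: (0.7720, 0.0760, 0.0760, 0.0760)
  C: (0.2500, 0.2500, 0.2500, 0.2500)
C > A > B

Key insight: Entropy is maximized by uniform distributions and minimized by concentrated distributions.

- Uniform distributions have maximum entropy log₂(4) = 2.0000 bits
- The more "peaked" or concentrated a distribution, the lower its entropy

Entropies:
  H(A) = 1.9512 bits
  H(B) = 1.1359 bits
  H(C) = 2.0000 bits

Ranking: C > A > B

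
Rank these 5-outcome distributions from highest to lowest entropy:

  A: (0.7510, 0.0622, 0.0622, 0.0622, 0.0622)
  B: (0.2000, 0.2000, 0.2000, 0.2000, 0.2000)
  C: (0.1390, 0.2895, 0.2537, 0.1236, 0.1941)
B > C > A

Key insight: Entropy is maximized by uniform distributions and minimized by concentrated distributions.

- Uniform distributions have maximum entropy log₂(5) = 2.3219 bits
- The more "peaked" or concentrated a distribution, the lower its entropy

Entropies:
  H(A) = 1.3077 bits
  H(B) = 2.3219 bits
  H(C) = 2.2474 bits

Ranking: B > C > A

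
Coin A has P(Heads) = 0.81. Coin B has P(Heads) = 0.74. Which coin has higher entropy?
B

For binary distributions, entropy is maximized at p=0.5 and decreases as p moves toward 0 or 1.

H(A) = H(0.81) = 0.7015 bits
H(B) = H(0.74) = 0.8267 bits

Distribution B (p=0.74) is closer to uniform (p=0.5), so it has higher entropy.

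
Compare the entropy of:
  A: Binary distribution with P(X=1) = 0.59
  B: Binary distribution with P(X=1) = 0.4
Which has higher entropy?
A

For binary distributions, entropy is maximized at p=0.5 and decreases as p moves toward 0 or 1.

H(A) = H(0.59) = 0.9765 bits
H(B) = H(0.4) = 0.9710 bits

Distribution A (p=0.59) is closer to uniform (p=0.5), so it has higher entropy.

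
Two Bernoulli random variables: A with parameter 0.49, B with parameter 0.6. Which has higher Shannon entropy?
A

For binary distributions, entropy is maximized at p=0.5 and decreases as p moves toward 0 or 1.

H(A) = H(0.49) = 0.9997 bits
H(B) = H(0.6) = 0.9710 bits

Distribution A (p=0.49) is closer to uniform (p=0.5), so it has higher entropy.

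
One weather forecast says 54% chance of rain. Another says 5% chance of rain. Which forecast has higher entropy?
54% forecast

Treat each forecast as a Bernoulli distribution. Binary entropy is maximized at p=0.5 and falls off symmetrically toward 0 or 1. The 54% forecast is closer to 50%, so it is more uncertain. H(54%) ≈ 0.995 bits, H(5%) ≈ 0.286 bits.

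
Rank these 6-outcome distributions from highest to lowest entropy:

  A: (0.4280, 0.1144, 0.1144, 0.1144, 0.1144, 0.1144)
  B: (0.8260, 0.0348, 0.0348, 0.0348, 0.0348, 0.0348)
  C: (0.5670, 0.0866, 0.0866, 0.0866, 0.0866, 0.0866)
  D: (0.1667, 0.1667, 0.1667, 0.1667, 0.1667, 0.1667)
D > A > C > B

Key insight: Entropy is maximized by uniform distributions and minimized by concentrated distributions.

Entropies:
  H(A) = 2.3131 bits
  H(B) = 1.0708 bits
  H(C) = 1.9924 bits
  H(D) = 2.5850 bits

Ranking: D > A > C > B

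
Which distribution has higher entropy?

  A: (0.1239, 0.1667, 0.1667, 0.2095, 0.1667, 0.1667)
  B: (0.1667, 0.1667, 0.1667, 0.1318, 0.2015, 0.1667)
B

Both distributions are close to uniform, making this a harder comparison.

H(A) = 2.5689 bits
H(B) = 2.5744 bits

The distribution closer to uniform has higher entropy.
Answer: B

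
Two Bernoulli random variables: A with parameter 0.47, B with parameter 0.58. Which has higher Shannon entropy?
A

For binary distributions, entropy is maximized at p=0.5 and decreases as p moves toward 0 or 1.

H(A) = H(0.47) = 0.9974 bits
H(B) = H(0.58) = 0.9815 bits

Distribution A (p=0.47) is closer to uniform (p=0.5), so it has higher entropy.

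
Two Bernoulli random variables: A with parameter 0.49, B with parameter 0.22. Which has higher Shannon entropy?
A

For binary distributions, entropy is maximized at p=0.5 and decreases as p moves toward 0 or 1.

H(A) = H(0.49) = 0.9997 bits
H(B) = H(0.22) = 0.7602 bits

Distribution A (p=0.49) is closer to uniform (p=0.5), so it has higher entropy.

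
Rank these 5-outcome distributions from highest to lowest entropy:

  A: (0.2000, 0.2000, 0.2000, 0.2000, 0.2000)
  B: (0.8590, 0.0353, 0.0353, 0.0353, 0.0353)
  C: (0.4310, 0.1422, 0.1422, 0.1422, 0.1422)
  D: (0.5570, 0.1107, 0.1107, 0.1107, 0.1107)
A > C > D > B

Key insight: Entropy is maximized by uniform distributions and minimized by concentrated distributions.

Entropies:
  H(A) = 2.3219 bits
  H(B) = 0.8689 bits
  H(C) = 2.1242 bits
  H(D) = 1.8766 bits

Ranking: A > C > D > B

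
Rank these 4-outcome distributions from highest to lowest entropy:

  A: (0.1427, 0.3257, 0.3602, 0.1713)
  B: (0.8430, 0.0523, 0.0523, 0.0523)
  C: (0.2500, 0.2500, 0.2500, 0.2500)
C > A > B

Key insight: Entropy is maximized by uniform distributions and minimized by concentrated distributions.

- Uniform distributions have maximum entropy log₂(4) = 2.0000 bits
- The more "peaked" or concentrated a distribution, the lower its entropy

Entropies:
  H(A) = 1.8947 bits
  H(B) = 0.8759 bits
  H(C) = 2.0000 bits

Ranking: C > A > B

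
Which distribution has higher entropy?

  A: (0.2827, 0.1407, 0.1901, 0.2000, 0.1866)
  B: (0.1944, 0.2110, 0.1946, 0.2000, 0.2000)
B

Both distributions are close to uniform, making this a harder comparison.

H(A) = 2.2849 bits
H(B) = 2.3213 bits

The distribution closer to uniform has higher entropy.
Answer: B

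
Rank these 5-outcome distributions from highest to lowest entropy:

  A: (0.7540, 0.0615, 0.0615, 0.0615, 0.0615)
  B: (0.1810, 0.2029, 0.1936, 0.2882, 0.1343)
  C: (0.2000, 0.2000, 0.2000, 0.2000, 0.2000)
C > B > A

Key insight: Entropy is maximized by uniform distributions and minimized by concentrated distributions.

- Uniform distributions have maximum entropy log₂(5) = 2.3219 bits
- The more "peaked" or concentrated a distribution, the lower its entropy

Entropies:
  H(A) = 1.2969 bits
  H(B) = 2.2781 bits
  H(C) = 2.3219 bits

Ranking: C > B > A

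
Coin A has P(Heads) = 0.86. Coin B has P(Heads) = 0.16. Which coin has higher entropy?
B

For binary distributions, entropy is maximized at p=0.5 and decreases as p moves toward 0 or 1.

H(A) = H(0.86) = 0.5842 bits
H(B) = H(0.16) = 0.6343 bits

Distribution B (p=0.16) is closer to uniform (p=0.5), so it has higher entropy.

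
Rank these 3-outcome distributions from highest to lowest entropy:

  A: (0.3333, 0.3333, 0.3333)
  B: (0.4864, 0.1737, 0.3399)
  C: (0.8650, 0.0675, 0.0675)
A > B > C

Key insight: Entropy is maximized by uniform distributions and minimized by concentrated distributions.

- Uniform distributions have maximum entropy log₂(3) = 1.5850 bits
- The more "peaked" or concentrated a distribution, the lower its entropy

Entropies:
  H(A) = 1.5850 bits
  H(B) = 1.4735 bits
  H(C) = 0.7060 bits

Ranking: A > B > C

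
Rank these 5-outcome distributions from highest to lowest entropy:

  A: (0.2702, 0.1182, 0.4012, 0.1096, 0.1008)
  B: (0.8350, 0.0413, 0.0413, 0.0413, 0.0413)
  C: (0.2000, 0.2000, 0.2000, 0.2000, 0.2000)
C > A > B

Key insight: Entropy is maximized by uniform distributions and minimized by concentrated distributions.

- Uniform distributions have maximum entropy log₂(5) = 2.3219 bits
- The more "peaked" or concentrated a distribution, the lower its entropy

Entropies:
  H(A) = 2.0861 bits
  H(B) = 0.9761 bits
  H(C) = 2.3219 bits

Ranking: C > A > B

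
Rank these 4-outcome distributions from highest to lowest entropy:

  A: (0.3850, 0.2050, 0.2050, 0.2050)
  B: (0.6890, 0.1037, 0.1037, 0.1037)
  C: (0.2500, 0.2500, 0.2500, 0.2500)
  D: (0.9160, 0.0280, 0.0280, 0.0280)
C > A > B > D

Key insight: Entropy is maximized by uniform distributions and minimized by concentrated distributions.

Entropies:
  H(A) = 1.9362 bits
  H(B) = 1.3872 bits
  H(C) = 2.0000 bits
  H(D) = 0.5493 bits

Ranking: C > A > B > D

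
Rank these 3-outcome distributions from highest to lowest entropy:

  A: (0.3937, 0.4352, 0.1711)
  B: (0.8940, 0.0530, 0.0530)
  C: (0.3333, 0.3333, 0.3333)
C > A > B

Key insight: Entropy is maximized by uniform distributions and minimized by concentrated distributions.

- Uniform distributions have maximum entropy log₂(3) = 1.5850 bits
- The more "peaked" or concentrated a distribution, the lower its entropy

Entropies:
  H(A) = 1.4876 bits
  H(B) = 0.5937 bits
  H(C) = 1.5850 bits

Ranking: C > A > B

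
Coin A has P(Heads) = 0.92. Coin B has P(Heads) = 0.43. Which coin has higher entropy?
B

For binary distributions, entropy is maximized at p=0.5 and decreases as p moves toward 0 or 1.

H(A) = H(0.92) = 0.4022 bits
H(B) = H(0.43) = 0.9858 bits

Distribution B (p=0.43) is closer to uniform (p=0.5), so it has higher entropy.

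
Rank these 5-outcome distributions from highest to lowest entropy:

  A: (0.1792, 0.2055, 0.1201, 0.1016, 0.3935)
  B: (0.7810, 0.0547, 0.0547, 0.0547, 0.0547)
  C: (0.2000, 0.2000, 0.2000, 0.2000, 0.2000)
C > A > B

Key insight: Entropy is maximized by uniform distributions and minimized by concentrated distributions.

- Uniform distributions have maximum entropy log₂(5) = 2.3219 bits
- The more "peaked" or concentrated a distribution, the lower its entropy

Entropies:
  H(A) = 2.1456 bits
  H(B) = 1.1963 bits
  H(C) = 2.3219 bits

Ranking: C > A > B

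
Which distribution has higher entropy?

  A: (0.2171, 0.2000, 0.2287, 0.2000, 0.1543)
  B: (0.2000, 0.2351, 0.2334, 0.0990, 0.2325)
A

Both distributions are close to uniform, making this a harder comparison.

H(A) = 2.3099 bits
H(B) = 2.2650 bits

The distribution closer to uniform has higher entropy.
Answer: A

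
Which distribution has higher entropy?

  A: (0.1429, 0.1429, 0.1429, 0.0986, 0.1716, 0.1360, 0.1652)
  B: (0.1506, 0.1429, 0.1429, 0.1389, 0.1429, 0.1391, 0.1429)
B

Both distributions are close to uniform, making this a harder comparison.

H(A) = 2.7897 bits
H(B) = 2.8069 bits

The distribution closer to uniform has higher entropy.
Answer: B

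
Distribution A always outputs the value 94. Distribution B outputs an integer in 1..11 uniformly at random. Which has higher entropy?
B

A is deterministic, so H(A) = 0. B is uniform over 11 outcomes, so H(B) = log₂(11) = 3.459 bits. Any distribution with genuine randomness has higher entropy than a deterministic one.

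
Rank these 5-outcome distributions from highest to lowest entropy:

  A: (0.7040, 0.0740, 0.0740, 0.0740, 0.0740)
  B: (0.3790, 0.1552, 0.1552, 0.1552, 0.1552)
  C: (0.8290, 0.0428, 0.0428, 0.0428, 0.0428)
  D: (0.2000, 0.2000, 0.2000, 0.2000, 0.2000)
D > B > A > C

Key insight: Entropy is maximized by uniform distributions and minimized by concentrated distributions.

Entropies:
  H(A) = 1.4683 bits
  H(B) = 2.1993 bits
  H(C) = 1.0020 bits
  H(D) = 2.3219 bits

Ranking: D > B > A > C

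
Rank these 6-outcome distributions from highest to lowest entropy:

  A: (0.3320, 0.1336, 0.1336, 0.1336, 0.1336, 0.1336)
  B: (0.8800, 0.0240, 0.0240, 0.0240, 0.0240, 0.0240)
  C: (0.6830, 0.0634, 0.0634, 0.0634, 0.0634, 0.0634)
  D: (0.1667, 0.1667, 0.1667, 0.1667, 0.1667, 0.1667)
D > A > C > B

Key insight: Entropy is maximized by uniform distributions and minimized by concentrated distributions.

Entropies:
  H(A) = 2.4680 bits
  H(B) = 0.8080 bits
  H(C) = 1.6371 bits
  H(D) = 2.5850 bits

Ranking: D > A > C > B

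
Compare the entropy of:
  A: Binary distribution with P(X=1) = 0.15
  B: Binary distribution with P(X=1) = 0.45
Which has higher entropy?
B

For binary distributions, entropy is maximized at p=0.5 and decreases as p moves toward 0 or 1.

H(A) = H(0.15) = 0.6098 bits
H(B) = H(0.45) = 0.9928 bits

Distribution B (p=0.45) is closer to uniform (p=0.5), so it has higher entropy.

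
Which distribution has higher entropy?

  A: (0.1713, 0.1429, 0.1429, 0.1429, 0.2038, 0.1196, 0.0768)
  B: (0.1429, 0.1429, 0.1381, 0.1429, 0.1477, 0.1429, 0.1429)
B

Both distributions are close to uniform, making this a harder comparison.

H(A) = 2.7576 bits
H(B) = 2.8071 bits

The distribution closer to uniform has higher entropy.
Answer: B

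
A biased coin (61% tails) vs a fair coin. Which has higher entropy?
Fair coin

The fair coin is uniform (p=0.5), maximizing binary entropy at 1 bit. The biased coin has H(0.61) ≈ 0.965 bits — its outcome is more predictable, so its entropy is lower.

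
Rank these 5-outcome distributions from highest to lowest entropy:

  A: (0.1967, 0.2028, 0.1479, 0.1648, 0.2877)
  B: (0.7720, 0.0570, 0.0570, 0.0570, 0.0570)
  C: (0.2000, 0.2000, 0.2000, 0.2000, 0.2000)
C > A > B

Key insight: Entropy is maximized by uniform distributions and minimized by concentrated distributions.

- Uniform distributions have maximum entropy log₂(5) = 2.3219 bits
- The more "peaked" or concentrated a distribution, the lower its entropy

Entropies:
  H(A) = 2.2819 bits
  H(B) = 1.2305 bits
  H(C) = 2.3219 bits

Ranking: C > A > B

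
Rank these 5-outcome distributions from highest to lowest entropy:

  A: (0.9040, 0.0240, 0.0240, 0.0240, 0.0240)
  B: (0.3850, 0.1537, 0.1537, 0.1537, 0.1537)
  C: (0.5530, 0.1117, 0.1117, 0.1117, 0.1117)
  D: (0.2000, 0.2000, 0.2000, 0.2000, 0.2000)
D > B > C > A

Key insight: Entropy is maximized by uniform distributions and minimized by concentrated distributions.

Entropies:
  H(A) = 0.6482 bits
  H(B) = 2.1915 bits
  H(C) = 1.8859 bits
  H(D) = 2.3219 bits

Ranking: D > B > C > A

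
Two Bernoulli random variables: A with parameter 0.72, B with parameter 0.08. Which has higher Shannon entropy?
A

For binary distributions, entropy is maximized at p=0.5 and decreases as p moves toward 0 or 1.

H(A) = H(0.72) = 0.8555 bits
H(B) = H(0.08) = 0.4022 bits

Distribution A (p=0.72) is closer to uniform (p=0.5), so it has higher entropy.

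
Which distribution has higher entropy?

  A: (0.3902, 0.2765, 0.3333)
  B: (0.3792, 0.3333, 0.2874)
B

Both distributions are close to uniform, making this a harder comparison.

H(A) = 1.5709 bits
H(B) = 1.5758 bits

The distribution closer to uniform has higher entropy.
Answer: B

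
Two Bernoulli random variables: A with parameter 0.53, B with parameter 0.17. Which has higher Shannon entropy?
A

For binary distributions, entropy is maximized at p=0.5 and decreases as p moves toward 0 or 1.

H(A) = H(0.53) = 0.9974 bits
H(B) = H(0.17) = 0.6577 bits

Distribution A (p=0.53) is closer to uniform (p=0.5), so it has higher entropy.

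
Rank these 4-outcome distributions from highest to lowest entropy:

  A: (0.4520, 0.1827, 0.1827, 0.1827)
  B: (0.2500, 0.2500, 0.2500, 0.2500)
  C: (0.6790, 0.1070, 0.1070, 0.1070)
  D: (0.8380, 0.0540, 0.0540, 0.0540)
B > A > C > D

Key insight: Entropy is maximized by uniform distributions and minimized by concentrated distributions.

Entropies:
  H(A) = 1.8619 bits
  H(B) = 2.0000 bits
  H(C) = 1.4142 bits
  H(D) = 0.8958 bits

Ranking: B > A > C > D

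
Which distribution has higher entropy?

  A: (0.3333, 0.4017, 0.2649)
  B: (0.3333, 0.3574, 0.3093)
B

Both distributions are close to uniform, making this a harder comparison.

H(A) = 1.5646 bits
H(B) = 1.5825 bits

The distribution closer to uniform has higher entropy.
Answer: B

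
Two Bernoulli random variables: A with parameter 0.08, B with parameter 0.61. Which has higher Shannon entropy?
B

For binary distributions, entropy is maximized at p=0.5 and decreases as p moves toward 0 or 1.

H(A) = H(0.08) = 0.4022 bits
H(B) = H(0.61) = 0.9648 bits

Distribution B (p=0.61) is closer to uniform (p=0.5), so it has higher entropy.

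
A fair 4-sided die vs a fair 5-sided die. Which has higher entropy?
5-sided die

Both are uniform distributions; for uniform over n outcomes, H = log₂(n). H(4-sided) = log₂(4) = 2.000 bits and H(5-sided) = log₂(5) = 2.322 bits. More outcomes in a uniform distribution means higher entropy.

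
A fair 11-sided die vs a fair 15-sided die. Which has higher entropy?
15-sided die

Both are uniform distributions; for uniform over n outcomes, H = log₂(n). H(11-sided) = log₂(11) = 3.459 bits and H(15-sided) = log₂(15) = 3.907 bits. More outcomes in a uniform distribution means higher entropy.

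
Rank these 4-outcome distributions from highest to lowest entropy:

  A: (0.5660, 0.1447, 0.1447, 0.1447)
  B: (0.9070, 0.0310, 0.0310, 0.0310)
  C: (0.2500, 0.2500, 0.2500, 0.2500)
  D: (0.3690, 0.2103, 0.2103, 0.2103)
C > D > A > B

Key insight: Entropy is maximized by uniform distributions and minimized by concentrated distributions.

Entropies:
  H(A) = 1.6753 bits
  H(B) = 0.5938 bits
  H(C) = 2.0000 bits
  H(D) = 1.9500 bits

Ranking: C > D > A > B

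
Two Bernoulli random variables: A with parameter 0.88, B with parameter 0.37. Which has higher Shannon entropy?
B

For binary distributions, entropy is maximized at p=0.5 and decreases as p moves toward 0 or 1.

H(A) = H(0.88) = 0.5294 bits
H(B) = H(0.37) = 0.9507 bits

Distribution B (p=0.37) is closer to uniform (p=0.5), so it has higher entropy.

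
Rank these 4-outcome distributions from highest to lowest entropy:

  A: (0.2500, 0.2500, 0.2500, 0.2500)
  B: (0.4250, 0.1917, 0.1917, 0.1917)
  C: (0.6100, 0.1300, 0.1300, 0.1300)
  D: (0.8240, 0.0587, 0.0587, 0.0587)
A > B > C > D

Key insight: Entropy is maximized by uniform distributions and minimized by concentrated distributions.

Entropies:
  H(A) = 2.0000 bits
  H(B) = 1.8951 bits
  H(C) = 1.5829 bits
  H(D) = 0.9502 bits

Ranking: A > B > C > D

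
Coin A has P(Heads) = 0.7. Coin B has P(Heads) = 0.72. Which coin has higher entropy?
A

For binary distributions, entropy is maximized at p=0.5 and decreases as p moves toward 0 or 1.

H(A) = H(0.7) = 0.8813 bits
H(B) = H(0.72) = 0.8555 bits

Distribution A (p=0.7) is closer to uniform (p=0.5), so it has higher entropy.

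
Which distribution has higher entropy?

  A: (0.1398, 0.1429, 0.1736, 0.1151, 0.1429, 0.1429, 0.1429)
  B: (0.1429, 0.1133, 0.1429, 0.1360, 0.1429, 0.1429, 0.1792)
A

Both distributions are close to uniform, making this a harder comparison.

H(A) = 2.7987 bits
H(B) = 2.7962 bits

The distribution closer to uniform has higher entropy.
Answer: A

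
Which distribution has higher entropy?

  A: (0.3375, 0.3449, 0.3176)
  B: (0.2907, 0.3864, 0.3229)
A

Both distributions are close to uniform, making this a harder comparison.

H(A) = 1.5841 bits
H(B) = 1.5748 bits

The distribution closer to uniform has higher entropy.
Answer: A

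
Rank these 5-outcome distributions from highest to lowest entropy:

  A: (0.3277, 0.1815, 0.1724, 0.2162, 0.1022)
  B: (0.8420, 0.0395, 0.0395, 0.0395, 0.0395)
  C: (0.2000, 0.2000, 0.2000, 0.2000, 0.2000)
C > A > B

Key insight: Entropy is maximized by uniform distributions and minimized by concentrated distributions.

- Uniform distributions have maximum entropy log₂(5) = 2.3219 bits
- The more "peaked" or concentrated a distribution, the lower its entropy

Entropies:
  H(A) = 2.2255 bits
  H(B) = 0.9455 bits
  H(C) = 2.3219 bits

Ranking: C > A > B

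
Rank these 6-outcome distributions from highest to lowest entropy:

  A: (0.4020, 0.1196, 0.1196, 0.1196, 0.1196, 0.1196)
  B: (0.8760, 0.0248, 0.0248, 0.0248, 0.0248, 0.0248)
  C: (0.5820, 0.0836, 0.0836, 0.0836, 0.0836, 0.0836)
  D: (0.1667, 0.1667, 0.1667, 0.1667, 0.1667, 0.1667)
D > A > C > B

Key insight: Entropy is maximized by uniform distributions and minimized by concentrated distributions.

Entropies:
  H(A) = 2.3606 bits
  H(B) = 0.8287 bits
  H(C) = 1.9511 bits
  H(D) = 2.5850 bits

Ranking: D > A > C > B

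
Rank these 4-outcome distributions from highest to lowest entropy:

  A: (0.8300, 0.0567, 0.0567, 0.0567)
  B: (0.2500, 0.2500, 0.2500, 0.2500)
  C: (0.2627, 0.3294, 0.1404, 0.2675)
B > C > A

Key insight: Entropy is maximized by uniform distributions and minimized by concentrated distributions.

- Uniform distributions have maximum entropy log₂(4) = 2.0000 bits
- The more "peaked" or concentrated a distribution, the lower its entropy

Entropies:
  H(A) = 0.9271 bits
  H(B) = 2.0000 bits
  H(C) = 1.9409 bits

Ranking: B > C > A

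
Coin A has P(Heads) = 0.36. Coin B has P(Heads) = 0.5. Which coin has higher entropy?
B

For binary distributions, entropy is maximized at p=0.5 and decreases as p moves toward 0 or 1.

H(A) = H(0.36) = 0.9427 bits
H(B) = H(0.5) = 1.0000 bits

Distribution B (p=0.5) is closer to uniform (p=0.5), so it has higher entropy.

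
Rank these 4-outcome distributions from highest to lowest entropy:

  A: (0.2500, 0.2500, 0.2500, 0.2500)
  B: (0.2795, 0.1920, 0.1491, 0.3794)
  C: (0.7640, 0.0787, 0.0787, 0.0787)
A > B > C

Key insight: Entropy is maximized by uniform distributions and minimized by concentrated distributions.

- Uniform distributions have maximum entropy log₂(4) = 2.0000 bits
- The more "peaked" or concentrated a distribution, the lower its entropy

Entropies:
  H(A) = 2.0000 bits
  H(B) = 1.9110 bits
  H(C) = 1.1624 bits

Ranking: A > B > C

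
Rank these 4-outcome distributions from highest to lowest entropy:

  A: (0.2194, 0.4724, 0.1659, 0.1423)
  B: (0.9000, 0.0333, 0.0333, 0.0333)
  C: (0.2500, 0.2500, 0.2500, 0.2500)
C > A > B

Key insight: Entropy is maximized by uniform distributions and minimized by concentrated distributions.

- Uniform distributions have maximum entropy log₂(4) = 2.0000 bits
- The more "peaked" or concentrated a distribution, the lower its entropy

Entropies:
  H(A) = 1.8214 bits
  H(B) = 0.6275 bits
  H(C) = 2.0000 bits

Ranking: C > A > B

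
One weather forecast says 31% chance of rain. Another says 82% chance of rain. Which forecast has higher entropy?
31% forecast

Treat each forecast as a Bernoulli distribution. Binary entropy is maximized at p=0.5 and falls off symmetrically toward 0 or 1. The 31% forecast is closer to 50%, so it is more uncertain. H(31%) ≈ 0.893 bits, H(82%) ≈ 0.680 bits.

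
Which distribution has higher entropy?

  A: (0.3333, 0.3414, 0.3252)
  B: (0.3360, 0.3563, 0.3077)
A

Both distributions are close to uniform, making this a harder comparison.

H(A) = 1.5847 bits
H(B) = 1.5824 bits

The distribution closer to uniform has higher entropy.
Answer: A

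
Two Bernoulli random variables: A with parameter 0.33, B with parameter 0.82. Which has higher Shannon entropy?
A

For binary distributions, entropy is maximized at p=0.5 and decreases as p moves toward 0 or 1.

H(A) = H(0.33) = 0.9149 bits
H(B) = H(0.82) = 0.6801 bits

Distribution A (p=0.33) is closer to uniform (p=0.5), so it has higher entropy.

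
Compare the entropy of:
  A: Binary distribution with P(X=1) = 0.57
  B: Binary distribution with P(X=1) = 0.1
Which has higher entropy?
A

For binary distributions, entropy is maximized at p=0.5 and decreases as p moves toward 0 or 1.

H(A) = H(0.57) = 0.9858 bits
H(B) = H(0.1) = 0.4690 bits

Distribution A (p=0.57) is closer to uniform (p=0.5), so it has higher entropy.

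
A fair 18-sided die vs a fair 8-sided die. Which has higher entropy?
18-sided die

Both are uniform distributions; for uniform over n outcomes, H = log₂(n). H(18-sided) = log₂(18) = 4.170 bits and H(8-sided) = log₂(8) = 3.000 bits. More outcomes in a uniform distribution means higher entropy.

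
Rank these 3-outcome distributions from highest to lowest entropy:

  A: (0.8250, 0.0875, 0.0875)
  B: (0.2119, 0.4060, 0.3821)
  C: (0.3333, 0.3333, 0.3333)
C > B > A

Key insight: Entropy is maximized by uniform distributions and minimized by concentrated distributions.

- Uniform distributions have maximum entropy log₂(3) = 1.5850 bits
- The more "peaked" or concentrated a distribution, the lower its entropy

Entropies:
  H(A) = 0.8440 bits
  H(B) = 1.5326 bits
  H(C) = 1.5850 bits

Ranking: C > B > A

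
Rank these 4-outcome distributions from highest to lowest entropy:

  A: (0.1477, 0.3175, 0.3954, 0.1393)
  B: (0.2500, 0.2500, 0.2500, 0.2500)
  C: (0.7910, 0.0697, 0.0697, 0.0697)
B > A > C

Key insight: Entropy is maximized by uniform distributions and minimized by concentrated distributions.

- Uniform distributions have maximum entropy log₂(4) = 2.0000 bits
- The more "peaked" or concentrated a distribution, the lower its entropy

Entropies:
  H(A) = 1.8585 bits
  H(B) = 2.0000 bits
  H(C) = 1.0708 bits

Ranking: B > A > C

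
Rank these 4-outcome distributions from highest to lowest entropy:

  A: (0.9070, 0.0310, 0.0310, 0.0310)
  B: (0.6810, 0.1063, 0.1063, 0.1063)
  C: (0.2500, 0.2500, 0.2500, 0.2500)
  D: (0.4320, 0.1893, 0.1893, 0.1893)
C > D > B > A

Key insight: Entropy is maximized by uniform distributions and minimized by concentrated distributions.

Entropies:
  H(A) = 0.5938 bits
  H(B) = 1.4089 bits
  H(C) = 2.0000 bits
  H(D) = 1.8869 bits

Ranking: C > D > B > A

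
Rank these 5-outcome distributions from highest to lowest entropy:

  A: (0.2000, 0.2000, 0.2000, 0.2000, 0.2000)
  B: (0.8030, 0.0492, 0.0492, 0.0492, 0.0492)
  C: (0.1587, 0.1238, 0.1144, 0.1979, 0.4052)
A > C > B

Key insight: Entropy is maximized by uniform distributions and minimized by concentrated distributions.

- Uniform distributions have maximum entropy log₂(5) = 2.3219 bits
- The more "peaked" or concentrated a distribution, the lower its entropy

Entropies:
  H(A) = 2.3219 bits
  H(B) = 1.1099 bits
  H(C) = 2.1430 bits

Ranking: A > C > B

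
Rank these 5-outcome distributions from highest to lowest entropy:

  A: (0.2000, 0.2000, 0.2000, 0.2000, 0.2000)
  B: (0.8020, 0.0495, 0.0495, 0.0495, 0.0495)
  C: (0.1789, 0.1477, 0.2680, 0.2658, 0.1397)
A > C > B

Key insight: Entropy is maximized by uniform distributions and minimized by concentrated distributions.

- Uniform distributions have maximum entropy log₂(5) = 2.3219 bits
- The more "peaked" or concentrated a distribution, the lower its entropy

Entropies:
  H(A) = 2.3219 bits
  H(B) = 1.1139 bits
  H(C) = 2.2655 bits

Ranking: A > C > B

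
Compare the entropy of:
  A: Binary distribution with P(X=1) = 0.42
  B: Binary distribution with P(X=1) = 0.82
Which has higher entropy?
A

For binary distributions, entropy is maximized at p=0.5 and decreases as p moves toward 0 or 1.

H(A) = H(0.42) = 0.9815 bits
H(B) = H(0.82) = 0.6801 bits

Distribution A (p=0.42) is closer to uniform (p=0.5), so it has higher entropy.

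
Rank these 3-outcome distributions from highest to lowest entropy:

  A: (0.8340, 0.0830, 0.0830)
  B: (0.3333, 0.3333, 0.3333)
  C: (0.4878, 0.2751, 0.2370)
B > C > A

Key insight: Entropy is maximized by uniform distributions and minimized by concentrated distributions.

- Uniform distributions have maximum entropy log₂(3) = 1.5850 bits
- The more "peaked" or concentrated a distribution, the lower its entropy

Entropies:
  H(A) = 0.8145 bits
  H(B) = 1.5850 bits
  H(C) = 1.5097 bits

Ranking: B > C > A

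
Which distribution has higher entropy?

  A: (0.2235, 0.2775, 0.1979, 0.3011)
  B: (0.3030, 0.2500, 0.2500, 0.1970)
B

Both distributions are close to uniform, making this a harder comparison.

H(A) = 1.9803 bits
H(B) = 1.9837 bits

The distribution closer to uniform has higher entropy.
Answer: B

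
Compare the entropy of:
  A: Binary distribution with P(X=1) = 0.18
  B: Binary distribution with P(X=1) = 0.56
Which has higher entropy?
B

For binary distributions, entropy is maximized at p=0.5 and decreases as p moves toward 0 or 1.

H(A) = H(0.18) = 0.6801 bits
H(B) = H(0.56) = 0.9896 bits

Distribution B (p=0.56) is closer to uniform (p=0.5), so it has higher entropy.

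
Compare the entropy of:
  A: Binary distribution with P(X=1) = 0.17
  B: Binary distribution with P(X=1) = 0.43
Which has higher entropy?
B

For binary distributions, entropy is maximized at p=0.5 and decreases as p moves toward 0 or 1.

H(A) = H(0.17) = 0.6577 bits
H(B) = H(0.43) = 0.9858 bits

Distribution B (p=0.43) is closer to uniform (p=0.5), so it has higher entropy.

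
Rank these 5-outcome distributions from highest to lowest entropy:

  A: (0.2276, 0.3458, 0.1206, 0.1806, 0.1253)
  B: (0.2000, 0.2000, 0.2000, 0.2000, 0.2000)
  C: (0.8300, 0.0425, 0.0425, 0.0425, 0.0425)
B > A > C

Key insight: Entropy is maximized by uniform distributions and minimized by concentrated distributions.

- Uniform distributions have maximum entropy log₂(5) = 2.3219 bits
- The more "peaked" or concentrated a distribution, the lower its entropy

Entropies:
  H(A) = 2.2052 bits
  H(B) = 2.3219 bits
  H(C) = 0.9977 bits

Ranking: B > A > C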